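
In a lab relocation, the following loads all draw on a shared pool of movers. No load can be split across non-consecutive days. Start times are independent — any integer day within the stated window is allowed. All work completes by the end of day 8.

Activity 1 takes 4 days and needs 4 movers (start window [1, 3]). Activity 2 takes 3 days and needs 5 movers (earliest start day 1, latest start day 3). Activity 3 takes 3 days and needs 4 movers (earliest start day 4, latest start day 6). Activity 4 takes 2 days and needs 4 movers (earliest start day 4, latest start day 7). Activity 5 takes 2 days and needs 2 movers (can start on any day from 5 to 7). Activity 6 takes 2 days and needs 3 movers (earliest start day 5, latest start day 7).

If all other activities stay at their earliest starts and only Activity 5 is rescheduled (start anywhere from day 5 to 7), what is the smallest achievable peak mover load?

12

Activity 5@5: d1:9  d2:9  d3:9  d4:12  d5:13  d6:9  d7:0  d8:0 → peak 13
Activity 5@6: d1:9  d2:9  d3:9  d4:12  d5:11  d6:9  d7:2  d8:0 → peak 12
Activity 5@7: d1:9  d2:9  d3:9  d4:12  d5:11  d6:7  d7:2  d8:2 → peak 12
Best is Activity 5@6, peak 12.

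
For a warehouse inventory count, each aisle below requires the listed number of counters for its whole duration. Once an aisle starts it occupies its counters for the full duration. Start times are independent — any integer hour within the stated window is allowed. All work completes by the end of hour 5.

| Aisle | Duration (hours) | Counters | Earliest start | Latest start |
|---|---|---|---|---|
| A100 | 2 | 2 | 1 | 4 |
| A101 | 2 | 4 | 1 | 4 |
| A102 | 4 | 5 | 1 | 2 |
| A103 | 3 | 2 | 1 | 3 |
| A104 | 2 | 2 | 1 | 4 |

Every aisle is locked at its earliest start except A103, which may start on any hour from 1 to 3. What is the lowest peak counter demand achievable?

13

A103@1: h1:15  h2:15  h3:7  h4:5  h5:0 → peak 15
A103@2: h1:13  h2:15  h3:7  h4:7  h5:0 → peak 15
A103@3: h1:13  h2:13  h3:7  h4:7  h5:2 → peak 13
Best is A103@3, peak 13.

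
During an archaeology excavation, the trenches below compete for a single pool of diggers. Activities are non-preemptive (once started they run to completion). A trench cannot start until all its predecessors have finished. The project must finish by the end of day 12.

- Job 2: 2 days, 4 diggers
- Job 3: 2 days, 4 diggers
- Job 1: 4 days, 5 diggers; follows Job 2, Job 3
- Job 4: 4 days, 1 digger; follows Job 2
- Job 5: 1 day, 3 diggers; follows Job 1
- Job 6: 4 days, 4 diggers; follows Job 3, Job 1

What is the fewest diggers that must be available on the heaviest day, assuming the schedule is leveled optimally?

Early-start (Job 2@1, Job 3@1, Job 1@3, Job 4@3, Job 5@7, Job 6@7) gives peak 8: d1:8  d2:8  d3:6  d4:6  d5:6  d6:6  d7:7  d8:4  d9:4  d10:4  d11:0  d12:0.
Shift Job 3→3, Job 1→5, Job 5→9, Job 6→9.
Schedule Job 2@1, Job 3@3, Job 1@5, Job 4@3, Job 5@9, Job 6@9: d1:4  d2:4  d3:5  d4:5  d5:6  d6:6  d7:5  d8:5  d9:7  d10:4  d11:4  d12:4 — peak 7.

7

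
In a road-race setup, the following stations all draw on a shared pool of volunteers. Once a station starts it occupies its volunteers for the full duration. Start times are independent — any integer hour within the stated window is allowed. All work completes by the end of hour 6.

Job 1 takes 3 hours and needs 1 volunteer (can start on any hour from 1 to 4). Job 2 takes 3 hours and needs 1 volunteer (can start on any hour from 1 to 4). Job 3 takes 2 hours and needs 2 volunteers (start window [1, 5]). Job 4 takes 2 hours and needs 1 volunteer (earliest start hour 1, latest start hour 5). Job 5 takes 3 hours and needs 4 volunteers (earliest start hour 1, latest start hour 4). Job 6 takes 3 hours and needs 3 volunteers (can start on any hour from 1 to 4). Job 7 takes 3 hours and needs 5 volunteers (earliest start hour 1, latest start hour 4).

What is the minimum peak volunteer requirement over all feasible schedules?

9

Early-start (Job 1@1, Job 2@1, Job 3@1, Job 4@1, Job 5@1, Job 6@1, Job 7@1) gives peak 17: h1:17  h2:17  h3:14  h4:0  h5:0  h6:0.
Shift Job 6→3, Job 7→4.
Schedule Job 1@1, Job 2@1, Job 3@1, Job 4@1, Job 5@1, Job 6@3, Job 7@4: h1:9  h2:9  h3:9  h4:8  h5:8  h6:5 — peak 9.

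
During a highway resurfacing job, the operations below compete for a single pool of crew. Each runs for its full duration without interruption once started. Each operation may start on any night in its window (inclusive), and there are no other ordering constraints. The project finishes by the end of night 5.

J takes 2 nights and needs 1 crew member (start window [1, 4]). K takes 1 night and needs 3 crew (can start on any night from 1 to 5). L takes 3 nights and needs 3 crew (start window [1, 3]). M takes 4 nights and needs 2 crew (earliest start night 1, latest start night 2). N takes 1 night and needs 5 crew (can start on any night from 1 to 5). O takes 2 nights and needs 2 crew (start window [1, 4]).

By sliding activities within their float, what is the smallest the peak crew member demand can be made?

7

Early-start (J@1, K@1, L@1, M@1, N@1, O@1) gives peak 16: n1:16  n2:8  n3:5  n4:2  n5:0.
Shift M→2, N→5, O→3.
Schedule J@1, K@1, L@1, M@2, N@5, O@3: n1:7  n2:6  n3:7  n4:4  n5:7 — peak 7.
Total crew member-nights = 31 over 5 nights ⇒ peak ≥ ⌈31/5⌉ = 7, so 7 is optimal.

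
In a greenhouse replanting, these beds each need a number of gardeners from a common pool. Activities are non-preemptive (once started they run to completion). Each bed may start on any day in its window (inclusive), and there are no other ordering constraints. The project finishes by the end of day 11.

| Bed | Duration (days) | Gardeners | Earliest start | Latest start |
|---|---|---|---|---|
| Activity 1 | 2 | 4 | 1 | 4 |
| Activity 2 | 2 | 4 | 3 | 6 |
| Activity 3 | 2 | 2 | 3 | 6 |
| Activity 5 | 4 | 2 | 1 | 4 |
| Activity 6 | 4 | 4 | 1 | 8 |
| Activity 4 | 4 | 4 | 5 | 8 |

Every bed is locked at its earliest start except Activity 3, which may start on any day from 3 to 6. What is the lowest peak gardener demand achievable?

10

Activity 3@3: d1:10  d2:10  d3:12  d4:12  d5:4  d6:4  d7:4  d8:4  d9:0  d10:0  d11:0 → peak 12
Activity 3@4: d1:10  d2:10  d3:10  d4:12  d5:6  d6:4  d7:4  d8:4  d9:0  d10:0  d11:0 → peak 12
Activity 3@5: d1:10  d2:10  d3:10  d4:10  d5:6  d6:6  d7:4  d8:4  d9:0  d10:0  d11:0 → peak 10
Activity 3@6: d1:10  d2:10  d3:10  d4:10  d5:4  d6:6  d7:6  d8:4  d9:0  d10:0  d11:0 → peak 10
Best is Activity 3@5, peak 10.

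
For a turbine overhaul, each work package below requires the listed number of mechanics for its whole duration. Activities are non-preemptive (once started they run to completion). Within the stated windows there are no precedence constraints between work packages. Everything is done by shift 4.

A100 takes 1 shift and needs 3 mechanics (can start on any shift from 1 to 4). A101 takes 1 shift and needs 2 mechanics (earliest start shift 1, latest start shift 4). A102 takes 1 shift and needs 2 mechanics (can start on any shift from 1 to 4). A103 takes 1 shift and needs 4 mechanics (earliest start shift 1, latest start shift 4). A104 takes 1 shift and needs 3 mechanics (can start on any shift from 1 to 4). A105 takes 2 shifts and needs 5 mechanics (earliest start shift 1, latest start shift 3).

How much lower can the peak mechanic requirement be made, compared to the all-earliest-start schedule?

12

Early-start peak: s1:19  s2:5  s3:0  s4:0 ⇒ 19.
Leveled (A100@1, A101@1, A102@1, A103@2, A104@2, A105@3): s1:7  s2:7  s3:5  s4:5 ⇒ 7.
Reduction 19 − 7 = 12.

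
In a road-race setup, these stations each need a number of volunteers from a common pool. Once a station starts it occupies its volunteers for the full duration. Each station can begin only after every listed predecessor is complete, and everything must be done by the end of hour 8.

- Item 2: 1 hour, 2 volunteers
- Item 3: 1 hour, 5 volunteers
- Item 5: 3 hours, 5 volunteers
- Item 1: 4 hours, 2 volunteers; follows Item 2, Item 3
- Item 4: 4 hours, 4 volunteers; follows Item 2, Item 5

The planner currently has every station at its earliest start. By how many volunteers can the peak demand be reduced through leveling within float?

Early-start peak: h1:12  h2:7  h3:7  h4:6  h5:6  h6:4  h7:4  h8:0 ⇒ 12.
Leveled (Item 2@1, Item 3@1, Item 5@2, Item 1@2, Item 4@5): h1:7  h2:7  h3:7  h4:7  h5:6  h6:4  h7:4  h8:4 ⇒ 7.
Reduction 12 − 7 = 5.

5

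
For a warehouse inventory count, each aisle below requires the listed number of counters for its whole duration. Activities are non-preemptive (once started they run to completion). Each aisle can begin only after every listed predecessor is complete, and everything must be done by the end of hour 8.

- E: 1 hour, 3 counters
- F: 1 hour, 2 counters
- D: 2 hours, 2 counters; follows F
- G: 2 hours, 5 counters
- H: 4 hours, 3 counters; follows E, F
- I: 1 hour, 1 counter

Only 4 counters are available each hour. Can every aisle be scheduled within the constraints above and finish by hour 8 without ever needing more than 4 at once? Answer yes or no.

no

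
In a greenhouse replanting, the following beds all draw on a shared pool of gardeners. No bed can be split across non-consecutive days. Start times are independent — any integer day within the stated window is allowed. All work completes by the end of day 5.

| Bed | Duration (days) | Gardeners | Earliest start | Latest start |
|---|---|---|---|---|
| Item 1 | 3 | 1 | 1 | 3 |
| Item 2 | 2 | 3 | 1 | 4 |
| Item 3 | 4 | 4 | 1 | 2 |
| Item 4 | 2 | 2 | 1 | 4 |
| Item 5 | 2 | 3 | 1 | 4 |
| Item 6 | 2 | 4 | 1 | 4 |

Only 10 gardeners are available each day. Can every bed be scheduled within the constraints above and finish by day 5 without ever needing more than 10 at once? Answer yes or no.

The minimum achievable peak is 11; 10 < 11, so no feasible schedule stays within the cap.

no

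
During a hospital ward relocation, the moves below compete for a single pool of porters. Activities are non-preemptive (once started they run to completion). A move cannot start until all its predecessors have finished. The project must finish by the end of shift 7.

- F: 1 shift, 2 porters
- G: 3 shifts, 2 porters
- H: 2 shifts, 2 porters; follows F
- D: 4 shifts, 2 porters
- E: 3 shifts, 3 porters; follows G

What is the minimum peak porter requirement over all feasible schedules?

5

Early-start (F@1, G@1, H@2, D@1, E@4) gives peak 6: s1:6  s2:6  s3:6  s4:5  s5:3  s6:3  s7:0.
Shift D→4.
Schedule F@1, G@1, H@2, D@4, E@4: s1:4  s2:4  s3:4  s4:5  s5:5  s6:5  s7:2 — peak 5.
Total porter-shifts = 29 over 7 shifts ⇒ peak ≥ ⌈29/7⌉ = 5, so 5 is optimal.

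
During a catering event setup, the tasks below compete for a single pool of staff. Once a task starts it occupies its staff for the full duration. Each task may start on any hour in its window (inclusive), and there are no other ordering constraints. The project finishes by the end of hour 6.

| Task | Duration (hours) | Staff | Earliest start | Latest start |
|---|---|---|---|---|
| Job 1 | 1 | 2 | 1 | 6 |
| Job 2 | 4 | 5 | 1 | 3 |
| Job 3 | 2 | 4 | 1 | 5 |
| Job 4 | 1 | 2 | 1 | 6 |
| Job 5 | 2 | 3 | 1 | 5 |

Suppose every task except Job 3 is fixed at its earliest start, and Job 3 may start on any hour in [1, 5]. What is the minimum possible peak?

12

Job 3@1: h1:16  h2:12  h3:5  h4:5  h5:0  h6:0 → peak 16
Job 3@2: h1:12  h2:12  h3:9  h4:5  h5:0  h6:0 → peak 12
Job 3@3: h1:12  h2:8  h3:9  h4:9  h5:0  h6:0 → peak 12
Job 3@4: h1:12  h2:8  h3:5  h4:9  h5:4  h6:0 → peak 12
Job 3@5: h1:12  h2:8  h3:5  h4:5  h5:4  h6:4 → peak 12
Best is Job 3@2, peak 12.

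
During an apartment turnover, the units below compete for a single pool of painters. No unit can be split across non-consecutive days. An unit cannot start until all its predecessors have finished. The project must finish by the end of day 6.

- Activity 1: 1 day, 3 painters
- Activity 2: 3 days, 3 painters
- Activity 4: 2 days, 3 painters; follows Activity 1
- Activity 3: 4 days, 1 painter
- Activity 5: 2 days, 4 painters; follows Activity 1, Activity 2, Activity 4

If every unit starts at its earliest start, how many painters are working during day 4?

At early start, day 4 has: Activity 3, Activity 5.
Demand: 1 + 4 = 5.

5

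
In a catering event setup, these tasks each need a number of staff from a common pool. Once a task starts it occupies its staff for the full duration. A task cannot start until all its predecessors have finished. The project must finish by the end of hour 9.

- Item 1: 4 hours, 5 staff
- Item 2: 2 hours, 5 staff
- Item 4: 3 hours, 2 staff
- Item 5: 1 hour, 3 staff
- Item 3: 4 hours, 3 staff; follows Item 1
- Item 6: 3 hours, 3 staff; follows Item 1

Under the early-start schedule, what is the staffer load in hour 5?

At early start, hour 5 has: Item 3, Item 6.
Demand: 3 + 3 = 6.

6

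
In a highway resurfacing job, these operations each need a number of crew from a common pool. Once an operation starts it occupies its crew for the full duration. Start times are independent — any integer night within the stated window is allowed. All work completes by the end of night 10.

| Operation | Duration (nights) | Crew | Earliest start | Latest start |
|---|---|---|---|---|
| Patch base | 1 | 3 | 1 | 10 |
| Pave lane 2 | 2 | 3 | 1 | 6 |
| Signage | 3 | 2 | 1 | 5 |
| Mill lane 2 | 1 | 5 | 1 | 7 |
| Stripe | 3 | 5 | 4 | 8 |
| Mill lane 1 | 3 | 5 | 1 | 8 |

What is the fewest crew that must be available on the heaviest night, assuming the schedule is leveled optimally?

Early-start (Patch base@1, Pave lane 2@1, Signage@1, Mill lane 2@1, Stripe@4, Mill lane 1@1) gives peak 18: n1:18  n2:10  n3:7  n4:5  n5:5  n6:5  n7:0  n8:0  n9:0  n10:0.
Shift Pave lane 2→2, Mill lane 2→4, Stripe→5, Mill lane 1→8.
Schedule Patch base@1, Pave lane 2@2, Signage@1, Mill lane 2@4, Stripe@5, Mill lane 1@8: n1:5  n2:5  n3:5  n4:5  n5:5  n6:5  n7:5  n8:5  n9:5  n10:5 — peak 5.
Total crew member-nights = 50 over 10 nights ⇒ peak ≥ ⌈50/10⌉ = 5, so 5 is optimal.

5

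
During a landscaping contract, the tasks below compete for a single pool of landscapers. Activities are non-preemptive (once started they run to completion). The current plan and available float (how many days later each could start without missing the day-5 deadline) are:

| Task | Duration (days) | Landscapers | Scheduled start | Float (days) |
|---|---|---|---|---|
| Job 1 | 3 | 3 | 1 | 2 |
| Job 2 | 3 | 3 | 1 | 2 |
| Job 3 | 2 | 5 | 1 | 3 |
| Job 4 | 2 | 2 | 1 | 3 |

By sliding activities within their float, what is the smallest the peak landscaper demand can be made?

Early-start (Job 1@1, Job 2@1, Job 3@1, Job 4@1) gives peak 13: d1:13  d2:13  d3:6  d4:0  d5:0.
Shift Job 3→4, Job 4→4.
Schedule Job 1@1, Job 2@1, Job 3@4, Job 4@4: d1:6  d2:6  d3:6  d4:7  d5:7 — peak 7.
Total landscaper-days = 32 over 5 days ⇒ peak ≥ ⌈32/5⌉ = 7, so 7 is optimal.

7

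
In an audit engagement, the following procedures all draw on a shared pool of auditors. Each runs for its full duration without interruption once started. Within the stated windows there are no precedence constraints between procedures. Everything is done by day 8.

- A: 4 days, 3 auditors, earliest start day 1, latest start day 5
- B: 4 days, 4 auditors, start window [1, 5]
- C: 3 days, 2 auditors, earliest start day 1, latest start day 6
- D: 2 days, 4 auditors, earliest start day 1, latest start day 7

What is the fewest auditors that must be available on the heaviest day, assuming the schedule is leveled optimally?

7

Early-start (A@1, B@1, C@1, D@1) gives peak 13: d1:13  d2:13  d3:9  d4:7  d5:0  d6:0  d7:0  d8:0.
Shift C→5, D→5.
Schedule A@1, B@1, C@5, D@5: d1:7  d2:7  d3:7  d4:7  d5:6  d6:6  d7:2  d8:0 — peak 7.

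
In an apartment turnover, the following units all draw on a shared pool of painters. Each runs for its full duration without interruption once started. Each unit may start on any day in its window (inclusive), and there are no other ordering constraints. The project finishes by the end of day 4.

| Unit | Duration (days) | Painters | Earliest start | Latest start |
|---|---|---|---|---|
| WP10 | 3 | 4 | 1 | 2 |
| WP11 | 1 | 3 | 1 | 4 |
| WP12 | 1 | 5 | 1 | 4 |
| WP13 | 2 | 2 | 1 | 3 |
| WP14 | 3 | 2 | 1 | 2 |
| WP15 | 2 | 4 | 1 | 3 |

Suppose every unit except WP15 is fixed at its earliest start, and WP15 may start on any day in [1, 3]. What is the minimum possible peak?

WP15@1: d1:20  d2:12  d3:6  d4:0 → peak 20
WP15@2: d1:16  d2:12  d3:10  d4:0 → peak 16
WP15@3: d1:16  d2:8  d3:10  d4:4 → peak 16
Best is WP15@2, peak 16.

16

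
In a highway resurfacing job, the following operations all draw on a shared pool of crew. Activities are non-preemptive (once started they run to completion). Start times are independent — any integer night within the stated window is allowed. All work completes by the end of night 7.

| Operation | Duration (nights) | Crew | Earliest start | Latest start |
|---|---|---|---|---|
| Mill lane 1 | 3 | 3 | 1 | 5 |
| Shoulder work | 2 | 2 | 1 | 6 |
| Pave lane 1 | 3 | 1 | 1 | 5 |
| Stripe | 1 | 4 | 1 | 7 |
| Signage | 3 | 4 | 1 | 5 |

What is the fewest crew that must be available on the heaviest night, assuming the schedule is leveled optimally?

5

Early-start (Mill lane 1@1, Shoulder work@1, Pave lane 1@1, Stripe@1, Signage@1) gives peak 14: n1:14  n2:10  n3:8  n4:0  n5:0  n6:0  n7:0.
Shift Pave lane 1→3, Stripe→4, Signage→5.
Schedule Mill lane 1@1, Shoulder work@1, Pave lane 1@3, Stripe@4, Signage@5: n1:5  n2:5  n3:4  n4:5  n5:5  n6:4  n7:4 — peak 5.
Total crew member-nights = 32 over 7 nights ⇒ peak ≥ ⌈32/7⌉ = 5, so 5 is optimal.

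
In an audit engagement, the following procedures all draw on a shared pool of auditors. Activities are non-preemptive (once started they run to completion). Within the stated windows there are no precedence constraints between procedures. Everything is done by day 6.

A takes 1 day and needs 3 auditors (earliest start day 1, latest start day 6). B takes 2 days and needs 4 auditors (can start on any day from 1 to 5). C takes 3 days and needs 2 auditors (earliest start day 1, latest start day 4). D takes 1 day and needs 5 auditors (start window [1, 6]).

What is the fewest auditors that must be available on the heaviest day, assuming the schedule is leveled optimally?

Early-start (A@1, B@1, C@1, D@1) gives peak 14: d1:14  d2:6  d3:2  d4:0  d5:0  d6:0.
Shift B→4, D→6.
Schedule A@1, B@4, C@1, D@6: d1:5  d2:2  d3:2  d4:4  d5:4  d6:5 — peak 5.

5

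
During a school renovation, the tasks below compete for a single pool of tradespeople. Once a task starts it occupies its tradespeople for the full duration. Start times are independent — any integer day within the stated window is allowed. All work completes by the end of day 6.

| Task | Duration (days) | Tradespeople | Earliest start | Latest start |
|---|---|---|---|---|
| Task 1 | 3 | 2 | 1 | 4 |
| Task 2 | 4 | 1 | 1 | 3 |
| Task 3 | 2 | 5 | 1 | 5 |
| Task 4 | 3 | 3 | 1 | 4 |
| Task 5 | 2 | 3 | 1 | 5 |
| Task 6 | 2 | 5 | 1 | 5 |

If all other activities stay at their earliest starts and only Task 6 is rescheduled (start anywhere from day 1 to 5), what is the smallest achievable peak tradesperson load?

14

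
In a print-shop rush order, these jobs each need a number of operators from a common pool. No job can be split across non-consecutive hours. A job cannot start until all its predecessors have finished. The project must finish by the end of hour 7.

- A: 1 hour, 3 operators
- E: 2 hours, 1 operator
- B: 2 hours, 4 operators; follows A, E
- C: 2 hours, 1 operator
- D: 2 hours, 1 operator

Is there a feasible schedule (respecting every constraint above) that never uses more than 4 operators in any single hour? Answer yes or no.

Schedule A@1, E@1, B@3, C@5, D@5: h1:4  h2:1  h3:4  h4:4  h5:2  h6:2  h7:0 — peak 4 ≤ 4.

yes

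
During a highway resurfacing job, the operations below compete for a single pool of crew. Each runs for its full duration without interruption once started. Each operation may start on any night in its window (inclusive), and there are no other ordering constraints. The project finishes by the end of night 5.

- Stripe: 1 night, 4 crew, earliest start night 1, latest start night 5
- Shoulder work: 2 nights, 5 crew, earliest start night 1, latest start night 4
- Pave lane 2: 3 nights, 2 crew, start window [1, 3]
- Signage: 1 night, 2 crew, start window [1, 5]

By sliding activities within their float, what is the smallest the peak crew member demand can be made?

Early-start (Stripe@1, Shoulder work@1, Pave lane 2@1, Signage@1) gives peak 13: n1:13  n2:7  n3:2  n4:0  n5:0.
Shift Shoulder work→4, Signage→2.
Schedule Stripe@1, Shoulder work@4, Pave lane 2@1, Signage@2: n1:6  n2:4  n3:2  n4:5  n5:5 — peak 6.

6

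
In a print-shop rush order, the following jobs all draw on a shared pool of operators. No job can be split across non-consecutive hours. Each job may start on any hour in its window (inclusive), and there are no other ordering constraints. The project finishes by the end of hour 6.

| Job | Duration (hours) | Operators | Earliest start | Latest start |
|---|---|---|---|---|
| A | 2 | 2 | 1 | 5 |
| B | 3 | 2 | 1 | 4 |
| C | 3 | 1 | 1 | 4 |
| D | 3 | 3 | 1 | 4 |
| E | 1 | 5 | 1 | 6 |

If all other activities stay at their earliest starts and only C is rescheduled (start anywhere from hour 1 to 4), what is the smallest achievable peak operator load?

12

C@1: h1:13  h2:8  h3:6  h4:0  h5:0  h6:0 → peak 13
C@2: h1:12  h2:8  h3:6  h4:1  h5:0  h6:0 → peak 12
C@3: h1:12  h2:7  h3:6  h4:1  h5:1  h6:0 → peak 12
C@4: h1:12  h2:7  h3:5  h4:1  h5:1  h6:1 → peak 12
Best is C@2, peak 12.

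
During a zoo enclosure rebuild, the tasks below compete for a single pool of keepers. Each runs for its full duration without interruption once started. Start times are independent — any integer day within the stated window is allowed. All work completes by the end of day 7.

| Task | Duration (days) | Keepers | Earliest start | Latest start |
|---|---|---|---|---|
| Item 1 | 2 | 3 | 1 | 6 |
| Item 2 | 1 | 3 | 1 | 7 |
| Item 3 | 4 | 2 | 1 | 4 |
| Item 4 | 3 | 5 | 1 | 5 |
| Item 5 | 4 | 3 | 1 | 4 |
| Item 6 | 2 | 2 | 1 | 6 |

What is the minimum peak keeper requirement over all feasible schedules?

8

Early-start (Item 1@1, Item 2@1, Item 3@1, Item 4@1, Item 5@1, Item 6@1) gives peak 18: d1:18  d2:15  d3:10  d4:5  d5:0  d6:0  d7:0.
Shift Item 4→5, Item 5→2, Item 6→3.
Schedule Item 1@1, Item 2@1, Item 3@1, Item 4@5, Item 5@2, Item 6@3: d1:8  d2:8  d3:7  d4:7  d5:8  d6:5  d7:5 — peak 8.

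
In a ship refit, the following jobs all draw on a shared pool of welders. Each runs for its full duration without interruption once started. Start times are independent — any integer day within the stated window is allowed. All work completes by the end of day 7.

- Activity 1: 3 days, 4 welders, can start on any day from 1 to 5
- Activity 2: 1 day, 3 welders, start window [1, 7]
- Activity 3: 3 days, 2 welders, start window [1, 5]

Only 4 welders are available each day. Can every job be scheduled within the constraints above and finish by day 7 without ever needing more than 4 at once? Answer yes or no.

yes

Schedule Activity 1@1, Activity 2@4, Activity 3@5: d1:4  d2:4  d3:4  d4:3  d5:2  d6:2  d7:2 — peak 4 ≤ 4.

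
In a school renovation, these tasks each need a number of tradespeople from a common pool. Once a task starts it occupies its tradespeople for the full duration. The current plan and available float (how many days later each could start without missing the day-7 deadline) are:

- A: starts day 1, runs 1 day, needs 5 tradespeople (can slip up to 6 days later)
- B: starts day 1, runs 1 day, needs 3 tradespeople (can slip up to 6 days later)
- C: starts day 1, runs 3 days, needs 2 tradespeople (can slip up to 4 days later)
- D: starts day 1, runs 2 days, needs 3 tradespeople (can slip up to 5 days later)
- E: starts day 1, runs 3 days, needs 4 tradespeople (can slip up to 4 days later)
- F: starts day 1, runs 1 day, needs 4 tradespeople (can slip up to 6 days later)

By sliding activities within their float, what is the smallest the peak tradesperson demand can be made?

Early-start (A@1, B@1, C@1, D@1, E@1, F@1) gives peak 21: d1:21  d2:9  d3:6  d4:0  d5:0  d6:0  d7:0.
Shift B→2, C→3, D→2, E→4, F→7.
Schedule A@1, B@2, C@3, D@2, E@4, F@7: d1:5  d2:6  d3:5  d4:6  d5:6  d6:4  d7:4 — peak 6.
Total tradesperson-days = 36 over 7 days ⇒ peak ≥ ⌈36/7⌉ = 6, so 6 is optimal.

6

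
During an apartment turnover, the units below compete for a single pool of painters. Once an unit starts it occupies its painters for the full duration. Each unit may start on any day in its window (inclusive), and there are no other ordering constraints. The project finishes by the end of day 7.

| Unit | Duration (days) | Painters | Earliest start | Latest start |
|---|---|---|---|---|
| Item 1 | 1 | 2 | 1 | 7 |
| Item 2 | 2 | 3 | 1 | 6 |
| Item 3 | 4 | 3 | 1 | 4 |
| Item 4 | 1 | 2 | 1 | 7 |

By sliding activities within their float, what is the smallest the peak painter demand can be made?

4

Early-start (Item 1@1, Item 2@1, Item 3@1, Item 4@1) gives peak 10: d1:10  d2:6  d3:3  d4:3  d5:0  d6:0  d7:0.
Shift Item 2→2, Item 3→4.
Schedule Item 1@1, Item 2@2, Item 3@4, Item 4@1: d1:4  d2:3  d3:3  d4:3  d5:3  d6:3  d7:3 — peak 4.
Total painter-days = 22 over 7 days ⇒ peak ≥ ⌈22/7⌉ = 4, so 4 is optimal.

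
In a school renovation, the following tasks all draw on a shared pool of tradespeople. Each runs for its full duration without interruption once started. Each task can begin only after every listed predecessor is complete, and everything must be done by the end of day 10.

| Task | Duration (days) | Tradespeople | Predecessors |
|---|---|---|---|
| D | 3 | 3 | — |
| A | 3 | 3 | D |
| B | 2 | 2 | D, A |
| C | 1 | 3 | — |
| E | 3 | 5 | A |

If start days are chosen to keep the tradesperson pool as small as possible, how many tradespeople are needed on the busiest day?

7

Schedule D@1, A@4, B@7, C@1, E@7: d1:6  d2:3  d3:3  d4:3  d5:3  d6:3  d7:7  d8:7  d9:5  d10:0 — peak 7.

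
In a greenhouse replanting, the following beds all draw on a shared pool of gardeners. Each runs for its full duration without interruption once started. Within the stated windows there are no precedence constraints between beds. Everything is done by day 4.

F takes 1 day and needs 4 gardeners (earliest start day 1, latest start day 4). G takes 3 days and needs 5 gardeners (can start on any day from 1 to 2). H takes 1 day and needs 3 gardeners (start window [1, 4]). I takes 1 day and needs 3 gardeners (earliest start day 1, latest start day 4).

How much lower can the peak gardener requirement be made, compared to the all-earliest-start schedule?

7

Early-start peak: d1:15  d2:5  d3:5  d4:0 ⇒ 15.
Leveled (F@1, G@2, H@1, I@2): d1:7  d2:8  d3:5  d4:5 ⇒ 8.
Reduction 15 − 8 = 7.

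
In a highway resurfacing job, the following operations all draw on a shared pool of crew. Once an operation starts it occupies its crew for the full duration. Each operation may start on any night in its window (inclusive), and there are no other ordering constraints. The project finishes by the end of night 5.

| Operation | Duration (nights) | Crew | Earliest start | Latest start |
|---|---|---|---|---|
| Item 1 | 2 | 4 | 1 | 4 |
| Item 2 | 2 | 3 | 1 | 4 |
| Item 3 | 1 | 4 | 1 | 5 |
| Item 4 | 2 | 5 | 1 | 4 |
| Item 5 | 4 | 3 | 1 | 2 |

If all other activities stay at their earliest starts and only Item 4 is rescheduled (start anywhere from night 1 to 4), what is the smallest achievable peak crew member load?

Item 4@1: n1:19  n2:15  n3:3  n4:3  n5:0 → peak 19
Item 4@2: n1:14  n2:15  n3:8  n4:3  n5:0 → peak 15
Item 4@3: n1:14  n2:10  n3:8  n4:8  n5:0 → peak 14
Item 4@4: n1:14  n2:10  n3:3  n4:8  n5:5 → peak 14
Best is Item 4@3, peak 14.

14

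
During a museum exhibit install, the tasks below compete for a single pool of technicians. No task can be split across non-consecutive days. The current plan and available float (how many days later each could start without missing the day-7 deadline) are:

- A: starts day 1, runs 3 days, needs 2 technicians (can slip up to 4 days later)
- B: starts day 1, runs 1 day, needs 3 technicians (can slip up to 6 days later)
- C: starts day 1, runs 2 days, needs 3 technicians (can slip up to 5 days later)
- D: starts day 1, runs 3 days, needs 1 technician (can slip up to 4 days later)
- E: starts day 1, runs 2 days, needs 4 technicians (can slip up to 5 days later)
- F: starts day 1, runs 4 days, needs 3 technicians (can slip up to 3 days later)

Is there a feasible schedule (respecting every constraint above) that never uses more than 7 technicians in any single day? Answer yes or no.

Schedule A@1, B@1, C@4, D@1, E@6, F@2: d1:6  d2:6  d3:6  d4:6  d5:6  d6:4  d7:4 — peak 6 ≤ 7.

yes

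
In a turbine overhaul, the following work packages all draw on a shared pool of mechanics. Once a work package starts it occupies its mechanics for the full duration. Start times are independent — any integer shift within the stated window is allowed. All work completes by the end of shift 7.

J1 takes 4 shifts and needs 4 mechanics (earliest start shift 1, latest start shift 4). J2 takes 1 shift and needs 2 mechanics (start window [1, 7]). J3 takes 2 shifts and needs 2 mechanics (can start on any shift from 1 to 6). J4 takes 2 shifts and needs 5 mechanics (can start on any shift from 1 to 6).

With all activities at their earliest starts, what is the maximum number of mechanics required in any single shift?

13

Early-start schedule: J1@1, J2@1, J3@1, J4@1.
Load per shift: shift 1: 13, shift 2: 11, shift 3: 4, shift 4: 4, shift 5: 0, shift 6: 0, shift 7: 0.
Peak is 13.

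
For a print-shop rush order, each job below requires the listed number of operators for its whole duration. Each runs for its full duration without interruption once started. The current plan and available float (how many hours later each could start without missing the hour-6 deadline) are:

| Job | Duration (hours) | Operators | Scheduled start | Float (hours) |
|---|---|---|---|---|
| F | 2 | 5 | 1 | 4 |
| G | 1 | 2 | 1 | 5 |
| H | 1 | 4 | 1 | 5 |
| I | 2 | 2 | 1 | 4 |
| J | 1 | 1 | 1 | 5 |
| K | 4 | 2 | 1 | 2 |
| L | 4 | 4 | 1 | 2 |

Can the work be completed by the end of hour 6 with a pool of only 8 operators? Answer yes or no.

yes

Schedule F@1, G@1, H@6, I@3, J@1, K@2, L@3: h1:8  h2:7  h3:8  h4:8  h5:6  h6:8 — peak 8 ≤ 8.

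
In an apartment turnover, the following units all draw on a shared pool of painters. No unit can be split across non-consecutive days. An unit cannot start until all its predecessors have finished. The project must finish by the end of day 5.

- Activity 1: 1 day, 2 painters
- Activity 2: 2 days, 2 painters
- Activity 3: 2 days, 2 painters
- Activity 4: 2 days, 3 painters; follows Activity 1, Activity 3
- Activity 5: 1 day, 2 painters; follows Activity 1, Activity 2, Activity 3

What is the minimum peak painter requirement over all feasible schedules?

Early-start (Activity 1@1, Activity 2@1, Activity 3@1, Activity 4@3, Activity 5@3) gives peak 6: d1:6  d2:4  d3:5  d4:3  d5:0.
Shift Activity 3→2, Activity 4→4, Activity 5→4.
Schedule Activity 1@1, Activity 2@1, Activity 3@2, Activity 4@4, Activity 5@4: d1:4  d2:4  d3:2  d4:5  d5:3 — peak 5.

5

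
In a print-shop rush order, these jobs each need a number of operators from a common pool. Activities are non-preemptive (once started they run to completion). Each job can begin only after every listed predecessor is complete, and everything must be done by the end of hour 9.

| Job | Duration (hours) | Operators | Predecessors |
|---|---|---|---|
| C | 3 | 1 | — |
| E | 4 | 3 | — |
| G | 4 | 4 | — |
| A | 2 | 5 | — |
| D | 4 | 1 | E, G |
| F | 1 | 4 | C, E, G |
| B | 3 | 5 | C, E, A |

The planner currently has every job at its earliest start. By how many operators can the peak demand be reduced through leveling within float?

Early-start peak: h1:13  h2:13  h3:8  h4:7  h5:10  h6:6  h7:6  h8:1  h9:0 ⇒ 13.
Leveled (C@1, E@1, G@1, A@5, D@5, F@9, B@7): h1:8  h2:8  h3:8  h4:7  h5:6  h6:6  h7:6  h8:6  h9:9 ⇒ 9.
Reduction 13 − 9 = 4.

4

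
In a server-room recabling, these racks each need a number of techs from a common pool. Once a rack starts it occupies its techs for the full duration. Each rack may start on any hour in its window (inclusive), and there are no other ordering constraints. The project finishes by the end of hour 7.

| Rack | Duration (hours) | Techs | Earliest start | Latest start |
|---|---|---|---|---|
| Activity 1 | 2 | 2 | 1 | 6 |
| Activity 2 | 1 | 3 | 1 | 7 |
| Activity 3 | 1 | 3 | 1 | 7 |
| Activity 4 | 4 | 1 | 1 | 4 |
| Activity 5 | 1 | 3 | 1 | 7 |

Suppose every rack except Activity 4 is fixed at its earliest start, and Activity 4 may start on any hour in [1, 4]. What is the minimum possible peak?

Activity 4@1: h1:12  h2:3  h3:1  h4:1  h5:0  h6:0  h7:0 → peak 12
Activity 4@2: h1:11  h2:3  h3:1  h4:1  h5:1  h6:0  h7:0 → peak 11
Activity 4@3: h1:11  h2:2  h3:1  h4:1  h5:1  h6:1  h7:0 → peak 11
Activity 4@4: h1:11  h2:2  h3:0  h4:1  h5:1  h6:1  h7:1 → peak 11
Best is Activity 4@2, peak 11.

11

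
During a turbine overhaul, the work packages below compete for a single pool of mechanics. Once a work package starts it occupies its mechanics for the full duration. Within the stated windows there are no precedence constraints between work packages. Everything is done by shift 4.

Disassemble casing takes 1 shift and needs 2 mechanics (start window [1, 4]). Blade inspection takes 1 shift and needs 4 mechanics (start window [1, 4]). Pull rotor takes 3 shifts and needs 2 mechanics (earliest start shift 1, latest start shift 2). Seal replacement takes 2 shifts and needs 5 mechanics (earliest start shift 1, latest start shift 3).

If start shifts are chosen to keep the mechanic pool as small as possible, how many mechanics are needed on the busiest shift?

7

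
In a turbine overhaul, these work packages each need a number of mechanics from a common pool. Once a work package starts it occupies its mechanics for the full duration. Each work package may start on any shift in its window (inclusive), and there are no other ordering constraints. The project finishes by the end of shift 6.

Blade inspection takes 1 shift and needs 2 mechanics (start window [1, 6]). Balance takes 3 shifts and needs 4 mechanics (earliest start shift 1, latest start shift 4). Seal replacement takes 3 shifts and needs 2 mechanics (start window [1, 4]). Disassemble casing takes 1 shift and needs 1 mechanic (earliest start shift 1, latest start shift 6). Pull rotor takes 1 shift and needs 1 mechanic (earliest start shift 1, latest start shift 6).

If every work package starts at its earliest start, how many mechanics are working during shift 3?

6

At early start, shift 3 has: Balance, Seal replacement.
Demand: 4 + 2 = 6.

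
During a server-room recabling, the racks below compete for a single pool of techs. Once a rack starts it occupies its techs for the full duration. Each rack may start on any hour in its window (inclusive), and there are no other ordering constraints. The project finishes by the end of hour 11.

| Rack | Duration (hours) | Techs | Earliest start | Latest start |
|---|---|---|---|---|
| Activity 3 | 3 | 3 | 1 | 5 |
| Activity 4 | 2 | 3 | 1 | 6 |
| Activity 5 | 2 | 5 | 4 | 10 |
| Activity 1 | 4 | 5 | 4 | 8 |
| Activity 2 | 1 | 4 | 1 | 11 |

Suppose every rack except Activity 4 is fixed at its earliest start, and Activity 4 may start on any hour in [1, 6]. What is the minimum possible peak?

10

Activity 4@1: h1:10  h2:6  h3:3  h4:10  h5:10  h6:5  h7:5  h8:0  h9:0  h10:0  h11:0 → peak 10
Activity 4@2: h1:7  h2:6  h3:6  h4:10  h5:10  h6:5  h7:5  h8:0  h9:0  h10:0  h11:0 → peak 10
Activity 4@3: h1:7  h2:3  h3:6  h4:13  h5:10  h6:5  h7:5  h8:0  h9:0  h10:0  h11:0 → peak 13
Activity 4@4: h1:7  h2:3  h3:3  h4:13  h5:13  h6:5  h7:5  h8:0  h9:0  h10:0  h11:0 → peak 13
Activity 4@5: h1:7  h2:3  h3:3  h4:10  h5:13  h6:8  h7:5  h8:0  h9:0  h10:0  h11:0 → peak 13
Activity 4@6: h1:7  h2:3  h3:3  h4:10  h5:10  h6:8  h7:8  h8:0  h9:0  h10:0  h11:0 → peak 10
Best is Activity 4@1, peak 10.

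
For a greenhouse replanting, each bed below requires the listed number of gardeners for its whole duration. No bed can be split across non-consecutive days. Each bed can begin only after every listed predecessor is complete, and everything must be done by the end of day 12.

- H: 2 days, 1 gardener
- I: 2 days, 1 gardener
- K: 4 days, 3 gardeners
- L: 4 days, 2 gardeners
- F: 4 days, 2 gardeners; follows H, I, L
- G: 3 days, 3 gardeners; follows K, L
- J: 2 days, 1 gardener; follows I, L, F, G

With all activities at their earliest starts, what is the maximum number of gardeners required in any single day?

7

Early-start schedule: H@1, I@1, K@1, L@1, F@5, G@5, J@9.
Load per day: day 1: 7, day 2: 7, day 3: 5, day 4: 5, day 5: 5, day 6: 5, day 7: 5, day 8: 2, day 9: 1, day 10: 1, day 11: 0, day 12: 0.
Peak is 7.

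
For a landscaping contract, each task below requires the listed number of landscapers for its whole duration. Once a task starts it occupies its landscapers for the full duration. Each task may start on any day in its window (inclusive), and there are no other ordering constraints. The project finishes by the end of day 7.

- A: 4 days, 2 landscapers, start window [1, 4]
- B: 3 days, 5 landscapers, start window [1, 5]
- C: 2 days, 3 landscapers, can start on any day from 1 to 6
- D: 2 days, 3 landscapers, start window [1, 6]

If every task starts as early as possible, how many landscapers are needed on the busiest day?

13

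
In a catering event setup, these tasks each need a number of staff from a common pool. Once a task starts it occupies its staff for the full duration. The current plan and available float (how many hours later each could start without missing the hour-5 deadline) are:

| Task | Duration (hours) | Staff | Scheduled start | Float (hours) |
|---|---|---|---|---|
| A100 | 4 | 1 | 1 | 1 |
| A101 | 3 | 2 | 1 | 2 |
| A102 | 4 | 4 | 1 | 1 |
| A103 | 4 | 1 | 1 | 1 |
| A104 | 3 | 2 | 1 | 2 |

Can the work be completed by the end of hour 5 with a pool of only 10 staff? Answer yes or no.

Schedule A100@1, A101@1, A102@1, A103@1, A104@1: h1:10  h2:10  h3:10  h4:6  h5:0 — peak 10 ≤ 10.

yes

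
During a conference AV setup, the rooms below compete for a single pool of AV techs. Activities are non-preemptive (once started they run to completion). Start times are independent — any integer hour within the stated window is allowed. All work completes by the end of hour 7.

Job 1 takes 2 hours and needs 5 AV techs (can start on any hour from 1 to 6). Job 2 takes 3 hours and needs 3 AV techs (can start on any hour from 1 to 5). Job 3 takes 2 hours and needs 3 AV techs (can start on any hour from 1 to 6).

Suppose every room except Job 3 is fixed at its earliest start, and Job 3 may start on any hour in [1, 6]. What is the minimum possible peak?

8

Job 3@1: h1:11  h2:11  h3:3  h4:0  h5:0  h6:0  h7:0 → peak 11
Job 3@2: h1:8  h2:11  h3:6  h4:0  h5:0  h6:0  h7:0 → peak 11
Job 3@3: h1:8  h2:8  h3:6  h4:3  h5:0  h6:0  h7:0 → peak 8
Job 3@4: h1:8  h2:8  h3:3  h4:3  h5:3  h6:0  h7:0 → peak 8
Job 3@5: h1:8  h2:8  h3:3  h4:0  h5:3  h6:3  h7:0 → peak 8
Job 3@6: h1:8  h2:8  h3:3  h4:0  h5:0  h6:3  h7:3 → peak 8
Best is Job 3@3, peak 8.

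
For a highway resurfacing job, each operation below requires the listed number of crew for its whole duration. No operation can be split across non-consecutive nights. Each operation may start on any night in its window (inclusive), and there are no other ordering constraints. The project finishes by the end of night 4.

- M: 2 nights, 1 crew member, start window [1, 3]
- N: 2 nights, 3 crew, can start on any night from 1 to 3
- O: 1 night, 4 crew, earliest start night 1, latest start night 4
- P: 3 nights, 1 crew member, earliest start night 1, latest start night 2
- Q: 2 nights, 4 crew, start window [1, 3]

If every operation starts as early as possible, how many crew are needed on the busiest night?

13

Early-start schedule: M@1, N@1, O@1, P@1, Q@1.
Load per night: night 1: 13, night 2: 9, night 3: 1, night 4: 0.
Peak is 13.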